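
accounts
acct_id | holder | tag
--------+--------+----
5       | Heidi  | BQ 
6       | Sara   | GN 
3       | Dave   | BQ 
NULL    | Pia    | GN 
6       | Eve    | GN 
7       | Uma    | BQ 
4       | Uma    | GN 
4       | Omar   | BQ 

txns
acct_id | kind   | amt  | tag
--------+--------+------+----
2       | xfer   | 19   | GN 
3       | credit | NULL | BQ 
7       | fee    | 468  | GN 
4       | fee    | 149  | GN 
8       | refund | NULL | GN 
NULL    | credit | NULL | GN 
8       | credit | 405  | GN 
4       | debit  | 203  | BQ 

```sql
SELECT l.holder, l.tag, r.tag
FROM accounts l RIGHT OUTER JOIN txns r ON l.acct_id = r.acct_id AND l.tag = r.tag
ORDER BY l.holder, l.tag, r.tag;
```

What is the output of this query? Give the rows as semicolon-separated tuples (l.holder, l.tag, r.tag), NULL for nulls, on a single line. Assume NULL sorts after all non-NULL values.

(Dave, BQ, BQ); (Omar, BQ, BQ); (Uma, GN, GN); (NULL, NULL, GN); (NULL, NULL, GN); (NULL, NULL, GN); (NULL, NULL, GN); (NULL, NULL, GN)

RIGHT JOIN keeps every row from `txns`; unmatched rows get NULL for `accounts`'s columns.
Matching on l.acct_id = r.acct_id AND l.tag = r.tag. A NULL in a compared column never satisfies the condition.
- l[0] acct_id=5, tag=BQ → no match.
- l[1] acct_id=6, tag=GN → no match.
- l[2] acct_id=3, tag=BQ → 1 match(es) in r → 1 row(s).
- l[3] acct_id=NULL, tag=GN → no match.
- l[4] acct_id=6, tag=GN → no match.
- l[5] acct_id=7, tag=BQ → no match.
- l[6] acct_id=4, tag=GN → 1 match(es) in r → 1 row(s).
- l[7] acct_id=4, tag=BQ → 1 match(es) in r → 1 row(s).
- 5 row(s) from r found no l partner → padded with NULL.
After projecting and ordering:
l.holder | l.tag | r.tag
Dave | BQ | BQ
Omar | BQ | BQ
Uma | GN | GN
NULL | NULL | GN
NULL | NULL | GN
NULL | NULL | GN
NULL | NULL | GN
NULL | NULL | GN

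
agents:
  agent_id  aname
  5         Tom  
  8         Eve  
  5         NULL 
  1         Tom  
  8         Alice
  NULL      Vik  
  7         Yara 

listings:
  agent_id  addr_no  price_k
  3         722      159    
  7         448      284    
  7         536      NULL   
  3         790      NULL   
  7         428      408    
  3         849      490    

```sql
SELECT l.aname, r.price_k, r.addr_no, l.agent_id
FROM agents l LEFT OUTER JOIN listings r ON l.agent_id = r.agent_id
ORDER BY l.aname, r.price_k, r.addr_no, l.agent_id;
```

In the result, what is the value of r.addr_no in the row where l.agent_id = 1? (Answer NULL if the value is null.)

NULL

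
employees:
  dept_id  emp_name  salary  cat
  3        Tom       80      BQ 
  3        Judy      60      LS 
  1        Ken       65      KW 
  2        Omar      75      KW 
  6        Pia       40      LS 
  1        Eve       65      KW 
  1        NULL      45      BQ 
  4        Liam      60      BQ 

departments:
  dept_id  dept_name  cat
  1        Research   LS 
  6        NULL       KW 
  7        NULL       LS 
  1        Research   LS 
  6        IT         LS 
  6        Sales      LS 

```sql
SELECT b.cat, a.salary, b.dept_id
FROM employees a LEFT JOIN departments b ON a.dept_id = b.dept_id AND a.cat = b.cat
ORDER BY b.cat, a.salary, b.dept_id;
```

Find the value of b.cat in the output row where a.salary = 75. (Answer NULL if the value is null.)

NULL

LEFT JOIN keeps every row from `employees`; unmatched rows get NULL for `departments`'s columns.
Matching on a.dept_id = b.dept_id AND a.cat = b.cat.
- a[0] dept_id=3, cat=BQ → no match; kept with NULLs on the b side.
- a[1] dept_id=3, cat=LS → no match; kept with NULLs on the b side.
- a[2] dept_id=1, cat=KW → no match; kept with NULLs on the b side.
- a[3] dept_id=2, cat=KW → no match; kept with NULLs on the b side.
- a[4] dept_id=6, cat=LS → 2 match(es) in b → 2 row(s).
- a[5] dept_id=1, cat=KW → no match; kept with NULLs on the b side.
- a[6] dept_id=1, cat=BQ → no match; kept with NULLs on the b side.
- a[7] dept_id=4, cat=BQ → no match; kept with NULLs on the b side.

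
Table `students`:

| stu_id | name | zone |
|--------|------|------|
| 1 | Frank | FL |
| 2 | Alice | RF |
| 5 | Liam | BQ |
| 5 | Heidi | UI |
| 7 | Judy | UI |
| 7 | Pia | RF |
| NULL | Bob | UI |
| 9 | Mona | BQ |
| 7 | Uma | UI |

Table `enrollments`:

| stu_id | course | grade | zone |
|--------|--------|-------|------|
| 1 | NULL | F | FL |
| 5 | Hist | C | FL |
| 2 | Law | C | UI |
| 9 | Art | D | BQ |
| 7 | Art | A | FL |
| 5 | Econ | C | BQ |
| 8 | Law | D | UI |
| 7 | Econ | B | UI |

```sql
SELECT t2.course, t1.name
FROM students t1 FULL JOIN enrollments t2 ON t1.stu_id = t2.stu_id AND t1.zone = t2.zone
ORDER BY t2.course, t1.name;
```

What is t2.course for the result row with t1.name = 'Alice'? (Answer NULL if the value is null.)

FULL OUTER JOIN keeps every row from both sides; unmatched rows get NULL for the other side's columns.
Matching on t1.stu_id = t2.stu_id AND t1.zone = t2.zone. A NULL in a compared column never satisfies the condition.
- t1 row (stu_id=1, zone=FL): matches 1 t2 row(s) → 1 output row(s).
- t1 row (stu_id=2, zone=RF): no match → kept, t2 columns NULL.
- t1 row (stu_id=5, zone=BQ): matches 1 t2 row(s) → 1 output row(s).
- t1 row (stu_id=5, zone=UI): no match → kept, t2 columns NULL.
- t1 row (stu_id=7, zone=UI): matches 1 t2 row(s) → 1 output row(s).
- t1 row (stu_id=7, zone=RF): no match → kept, t2 columns NULL.
- t1 row (stu_id=NULL, zone=UI): no match → kept, t2 columns NULL.
- t1 row (stu_id=9, zone=BQ): matches 1 t2 row(s) → 1 output row(s).
- t1 row (stu_id=7, zone=UI): matches 1 t2 row(s) → 1 output row(s).
- plus 4 unmatched t2 row(s), each kept with NULL t1 columns.

NULL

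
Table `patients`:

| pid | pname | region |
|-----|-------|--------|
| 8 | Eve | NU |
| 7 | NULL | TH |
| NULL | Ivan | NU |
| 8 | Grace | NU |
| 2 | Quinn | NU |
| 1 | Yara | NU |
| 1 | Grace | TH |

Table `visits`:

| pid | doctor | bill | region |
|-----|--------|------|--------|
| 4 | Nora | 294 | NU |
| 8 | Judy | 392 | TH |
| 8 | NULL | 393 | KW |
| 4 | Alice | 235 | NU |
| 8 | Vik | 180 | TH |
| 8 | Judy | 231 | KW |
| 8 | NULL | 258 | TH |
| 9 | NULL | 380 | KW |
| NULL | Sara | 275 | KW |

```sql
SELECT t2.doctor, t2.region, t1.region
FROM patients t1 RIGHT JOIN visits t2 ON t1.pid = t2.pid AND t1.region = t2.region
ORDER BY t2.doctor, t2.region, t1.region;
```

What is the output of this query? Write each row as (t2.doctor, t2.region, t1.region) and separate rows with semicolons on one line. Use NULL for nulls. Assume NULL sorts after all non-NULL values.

RIGHT JOIN keeps every row from `visits`; unmatched rows get NULL for `patients`'s columns.
Matching on t1.pid = t2.pid AND t1.region = t2.region. A NULL in a compared column never satisfies the condition.
Matched pairs: 0; unmatched t2 rows kept: 9.

(Alice, NU, NULL); (Judy, KW, NULL); (Judy, TH, NULL); (Nora, NU, NULL); (Sara, KW, NULL); (Vik, TH, NULL); (NULL, KW, NULL); (NULL, KW, NULL); (NULL, TH, NULL)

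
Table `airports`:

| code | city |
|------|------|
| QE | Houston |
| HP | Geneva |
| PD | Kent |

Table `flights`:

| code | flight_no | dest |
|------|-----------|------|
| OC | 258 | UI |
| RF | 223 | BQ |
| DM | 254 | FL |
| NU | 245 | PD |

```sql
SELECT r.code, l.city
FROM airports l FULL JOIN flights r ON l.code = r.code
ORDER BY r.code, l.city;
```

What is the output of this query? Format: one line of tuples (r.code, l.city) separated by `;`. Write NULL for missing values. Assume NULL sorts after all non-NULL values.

FULL OUTER JOIN keeps every row from both sides; unmatched rows get NULL for the other side's columns.
Matching on l.code = r.code.
- l row (code=QE): no match → kept, r columns NULL.
- l row (code=HP): no match → kept, r columns NULL.
- l row (code=PD): no match → kept, r columns NULL.
- 4 r row(s) had no l match → kept, l columns NULL.
After projecting and ordering:
r.code | l.city
DM | NULL
NU | NULL
OC | NULL
RF | NULL
NULL | Geneva
NULL | Houston
NULL | Kent

(DM, NULL); (NU, NULL); (OC, NULL); (RF, NULL); (NULL, Geneva); (NULL, Houston); (NULL, Kent)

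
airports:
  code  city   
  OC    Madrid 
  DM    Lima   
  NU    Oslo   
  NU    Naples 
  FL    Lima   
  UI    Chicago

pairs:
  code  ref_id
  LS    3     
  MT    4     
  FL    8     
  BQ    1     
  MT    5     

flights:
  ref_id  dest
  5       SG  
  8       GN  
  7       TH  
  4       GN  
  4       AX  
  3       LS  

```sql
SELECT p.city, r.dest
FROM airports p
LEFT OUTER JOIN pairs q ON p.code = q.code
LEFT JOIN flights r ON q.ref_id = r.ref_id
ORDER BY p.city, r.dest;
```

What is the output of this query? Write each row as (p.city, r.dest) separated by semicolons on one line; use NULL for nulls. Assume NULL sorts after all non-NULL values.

(Chicago, NULL); (Lima, GN); (Lima, NULL); (Madrid, NULL); (Naples, NULL); (Oslo, NULL)

Step 1 — p LEFT JOIN q on code → 6 row(s).
Then LEFT JOIN `flights r` on ref_id: each of those 6 rows is kept; rows whose q.ref_id has no match in r get NULL for r's columns.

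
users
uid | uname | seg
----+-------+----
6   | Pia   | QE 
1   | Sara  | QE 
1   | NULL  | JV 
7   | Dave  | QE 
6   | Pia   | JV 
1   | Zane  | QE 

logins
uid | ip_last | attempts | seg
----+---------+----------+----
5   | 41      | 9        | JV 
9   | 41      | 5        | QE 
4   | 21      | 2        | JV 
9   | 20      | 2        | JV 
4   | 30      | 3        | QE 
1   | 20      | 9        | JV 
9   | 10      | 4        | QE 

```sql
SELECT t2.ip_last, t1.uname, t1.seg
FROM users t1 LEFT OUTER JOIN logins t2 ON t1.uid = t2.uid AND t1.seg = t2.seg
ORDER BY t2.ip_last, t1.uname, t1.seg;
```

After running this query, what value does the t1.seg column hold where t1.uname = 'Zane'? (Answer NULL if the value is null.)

QE

LEFT JOIN keeps every row from `users`; unmatched rows get NULL for `logins`'s columns.
Matching on t1.uid = t2.uid AND t1.seg = t2.seg.
- t1[0] uid=6, seg=QE → no match; kept with NULLs on the t2 side.
- t1[1] uid=1, seg=QE → no match; kept with NULLs on the t2 side.
- t1[2] uid=1, seg=JV → 1 match(es) in t2 → 1 row(s).
- t1[3] uid=7, seg=QE → no match; kept with NULLs on the t2 side.
- t1[4] uid=6, seg=JV → no match; kept with NULLs on the t2 side.
- t1[5] uid=1, seg=QE → no match; kept with NULLs on the t2 side.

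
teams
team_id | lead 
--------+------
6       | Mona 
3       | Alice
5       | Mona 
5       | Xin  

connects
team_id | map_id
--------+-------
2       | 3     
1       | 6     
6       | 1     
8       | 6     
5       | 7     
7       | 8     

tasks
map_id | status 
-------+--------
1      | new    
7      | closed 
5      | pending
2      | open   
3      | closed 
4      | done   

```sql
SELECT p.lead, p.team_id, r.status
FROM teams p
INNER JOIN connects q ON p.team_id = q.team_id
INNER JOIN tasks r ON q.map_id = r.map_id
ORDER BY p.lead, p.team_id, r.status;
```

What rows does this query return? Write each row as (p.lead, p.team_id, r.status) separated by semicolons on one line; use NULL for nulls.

(Mona, 5, closed); (Mona, 6, new); (Xin, 5, closed)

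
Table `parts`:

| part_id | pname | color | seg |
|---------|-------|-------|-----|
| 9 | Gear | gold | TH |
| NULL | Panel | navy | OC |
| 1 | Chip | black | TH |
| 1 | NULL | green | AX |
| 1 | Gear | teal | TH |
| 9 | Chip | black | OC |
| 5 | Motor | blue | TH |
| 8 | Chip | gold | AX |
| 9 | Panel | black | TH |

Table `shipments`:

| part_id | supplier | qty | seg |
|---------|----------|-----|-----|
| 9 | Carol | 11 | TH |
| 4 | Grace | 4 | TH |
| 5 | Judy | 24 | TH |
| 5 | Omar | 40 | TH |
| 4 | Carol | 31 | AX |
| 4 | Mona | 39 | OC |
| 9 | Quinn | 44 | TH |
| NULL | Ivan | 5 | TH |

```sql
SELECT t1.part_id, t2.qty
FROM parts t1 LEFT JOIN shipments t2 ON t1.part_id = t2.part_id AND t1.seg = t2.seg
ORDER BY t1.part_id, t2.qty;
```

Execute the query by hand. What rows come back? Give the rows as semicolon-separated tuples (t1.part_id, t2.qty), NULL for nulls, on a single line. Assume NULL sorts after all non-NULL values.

(1, NULL); (1, NULL); (1, NULL); (5, 24); (5, 40); (8, NULL); (9, 11); (9, 11); (9, 44); (9, 44); (9, NULL); (NULL, NULL)

LEFT JOIN keeps every row from `parts`; unmatched rows get NULL for `shipments`'s columns.
Matching on t1.part_id = t2.part_id AND t1.seg = t2.seg. A NULL in a compared column never satisfies the condition.
- t1[0] part_id=9, seg=TH → 2 match(es) in t2 → 2 row(s).
- t1[1] part_id=NULL, seg=OC → no match; kept with NULLs on the t2 side.
- t1[2] part_id=1, seg=TH → no match; kept with NULLs on the t2 side.
- t1[3] part_id=1, seg=AX → no match; kept with NULLs on the t2 side.
- t1[4] part_id=1, seg=TH → no match; kept with NULLs on the t2 side.
- t1[5] part_id=9, seg=OC → no match; kept with NULLs on the t2 side.
- t1[6] part_id=5, seg=TH → 2 match(es) in t2 → 2 row(s).
- t1[7] part_id=8, seg=AX → no match; kept with NULLs on the t2 side.
- t1[8] part_id=9, seg=TH → 2 match(es) in t2 → 2 row(s).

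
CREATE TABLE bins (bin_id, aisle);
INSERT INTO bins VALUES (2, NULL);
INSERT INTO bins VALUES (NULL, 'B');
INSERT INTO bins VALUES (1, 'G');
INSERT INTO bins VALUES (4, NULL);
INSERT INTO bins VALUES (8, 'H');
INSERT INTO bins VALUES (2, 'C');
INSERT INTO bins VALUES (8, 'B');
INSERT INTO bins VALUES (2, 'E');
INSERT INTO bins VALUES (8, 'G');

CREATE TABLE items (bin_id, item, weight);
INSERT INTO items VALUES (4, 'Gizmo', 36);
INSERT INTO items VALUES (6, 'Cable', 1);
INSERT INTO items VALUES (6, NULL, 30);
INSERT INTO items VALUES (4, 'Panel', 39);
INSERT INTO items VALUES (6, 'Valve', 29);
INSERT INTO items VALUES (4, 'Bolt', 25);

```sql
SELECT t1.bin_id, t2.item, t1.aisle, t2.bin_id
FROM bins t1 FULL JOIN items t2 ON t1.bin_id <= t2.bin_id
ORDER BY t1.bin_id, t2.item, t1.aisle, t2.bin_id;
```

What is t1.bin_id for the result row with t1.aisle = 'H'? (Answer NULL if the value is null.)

FULL OUTER JOIN keeps every row from both sides; unmatched rows get NULL for the other side's columns.
Matching on t1.bin_id <= t2.bin_id. A NULL in a compared column never satisfies the condition.
- t1[0] bin_id=2 → 6 match(es) in t2 → 6 row(s).
- t1[1] bin_id=NULL → no match; kept with NULLs on the t2 side.
- t1[2] bin_id=1 → 6 match(es) in t2 → 6 row(s).
- t1[3] bin_id=4 → 6 match(es) in t2 → 6 row(s).
- t1[4] bin_id=8 → no match; kept with NULLs on the t2 side.
- t1[5] bin_id=2 → 6 match(es) in t2 → 6 row(s).
- t1[6] bin_id=8 → no match; kept with NULLs on the t2 side.
- t1[7] bin_id=2 → 6 match(es) in t2 → 6 row(s).
- t1[8] bin_id=8 → no match; kept with NULLs on the t2 side.

8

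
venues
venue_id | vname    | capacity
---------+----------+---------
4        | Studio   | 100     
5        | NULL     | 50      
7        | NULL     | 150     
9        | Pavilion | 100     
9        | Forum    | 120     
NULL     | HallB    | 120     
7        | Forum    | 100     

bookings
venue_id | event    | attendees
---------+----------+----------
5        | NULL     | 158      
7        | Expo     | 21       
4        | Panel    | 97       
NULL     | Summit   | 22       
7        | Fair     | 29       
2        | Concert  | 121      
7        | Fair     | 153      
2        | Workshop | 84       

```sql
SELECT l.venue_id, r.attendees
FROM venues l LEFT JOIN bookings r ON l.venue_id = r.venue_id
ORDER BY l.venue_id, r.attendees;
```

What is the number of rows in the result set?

LEFT JOIN keeps every row from `venues`; unmatched rows get NULL for `bookings`'s columns.
Matching on l.venue_id = r.venue_id. A NULL in a compared column never satisfies the condition.
- l row (venue_id=4): matches 1 r row(s) → 1 output row(s).
- l row (venue_id=5): matches 1 r row(s) → 1 output row(s).
- l row (venue_id=7): matches 3 r row(s) → 3 output row(s).
- l row (venue_id=9): no match → kept, r columns NULL.
- l row (venue_id=9): no match → kept, r columns NULL.
- l row (venue_id=NULL): no match → kept, r columns NULL.
- l row (venue_id=7): matches 3 r row(s) → 3 output row(s).
Total: 8 matched + 3 padded = 11 rows.

11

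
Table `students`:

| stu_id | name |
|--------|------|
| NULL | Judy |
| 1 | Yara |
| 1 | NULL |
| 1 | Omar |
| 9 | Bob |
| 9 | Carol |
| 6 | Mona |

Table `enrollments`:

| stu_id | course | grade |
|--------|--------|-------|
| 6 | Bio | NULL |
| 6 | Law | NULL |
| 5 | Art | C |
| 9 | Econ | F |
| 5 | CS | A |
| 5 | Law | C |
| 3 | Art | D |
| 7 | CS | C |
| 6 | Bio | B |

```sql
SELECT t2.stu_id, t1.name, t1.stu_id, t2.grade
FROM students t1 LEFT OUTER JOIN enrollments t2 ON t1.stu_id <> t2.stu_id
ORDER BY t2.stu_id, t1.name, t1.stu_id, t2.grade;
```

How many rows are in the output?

50

LEFT JOIN keeps every row from `students`; unmatched rows get NULL for `enrollments`'s columns.
Matching on t1.stu_id <> t2.stu_id. A NULL in a compared column never satisfies the condition.
- stu_id=NULL: no t2 row matches, row kept with t2 columns NULL.
- stu_id=1: 9 matching t2 row(s), so 9 row(s) emitted.
- stu_id=1: 9 matching t2 row(s), so 9 row(s) emitted.
- stu_id=1: 9 matching t2 row(s), so 9 row(s) emitted.
- stu_id=9: 8 matching t2 row(s), so 8 row(s) emitted.
- stu_id=9: 8 matching t2 row(s), so 8 row(s) emitted.
- stu_id=6: 6 matching t2 row(s), so 6 row(s) emitted.
Total: 49 matched + 1 padded = 50 rows.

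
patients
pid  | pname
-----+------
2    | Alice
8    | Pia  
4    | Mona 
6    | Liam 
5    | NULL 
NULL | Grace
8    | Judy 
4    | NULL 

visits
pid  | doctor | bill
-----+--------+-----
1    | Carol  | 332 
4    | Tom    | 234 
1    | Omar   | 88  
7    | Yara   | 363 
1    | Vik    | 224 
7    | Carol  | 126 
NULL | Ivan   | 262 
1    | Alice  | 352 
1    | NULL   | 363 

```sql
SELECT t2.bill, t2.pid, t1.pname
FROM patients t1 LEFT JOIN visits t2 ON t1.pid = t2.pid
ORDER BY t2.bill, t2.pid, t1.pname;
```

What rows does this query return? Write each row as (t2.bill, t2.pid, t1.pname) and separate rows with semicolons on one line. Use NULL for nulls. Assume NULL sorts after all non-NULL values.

(234, 4, Mona); (234, 4, NULL); (NULL, NULL, Alice); (NULL, NULL, Grace); (NULL, NULL, Judy); (NULL, NULL, Liam); (NULL, NULL, Pia); (NULL, NULL, NULL)

LEFT JOIN keeps every row from `patients`; unmatched rows get NULL for `visits`'s columns.
Matching on t1.pid = t2.pid. A NULL in a compared column never satisfies the condition.
- t1[0] pid=2 → no match; kept with NULLs on the t2 side.
- t1[1] pid=8 → no match; kept with NULLs on the t2 side.
- t1[2] pid=4 → 1 match(es) in t2 → 1 row(s).
- t1[3] pid=6 → no match; kept with NULLs on the t2 side.
- t1[4] pid=5 → no match; kept with NULLs on the t2 side.
- t1[5] pid=NULL → no match; kept with NULLs on the t2 side.
- t1[6] pid=8 → no match; kept with NULLs on the t2 side.
- t1[7] pid=4 → 1 match(es) in t2 → 1 row(s).
After projecting and ordering:
t2.bill | t2.pid | t1.pname
234 | 4 | Mona
234 | 4 | NULL
NULL | NULL | Alice
NULL | NULL | Grace
NULL | NULL | Judy
NULL | NULL | Liam
NULL | NULL | Pia
NULL | NULL | NULL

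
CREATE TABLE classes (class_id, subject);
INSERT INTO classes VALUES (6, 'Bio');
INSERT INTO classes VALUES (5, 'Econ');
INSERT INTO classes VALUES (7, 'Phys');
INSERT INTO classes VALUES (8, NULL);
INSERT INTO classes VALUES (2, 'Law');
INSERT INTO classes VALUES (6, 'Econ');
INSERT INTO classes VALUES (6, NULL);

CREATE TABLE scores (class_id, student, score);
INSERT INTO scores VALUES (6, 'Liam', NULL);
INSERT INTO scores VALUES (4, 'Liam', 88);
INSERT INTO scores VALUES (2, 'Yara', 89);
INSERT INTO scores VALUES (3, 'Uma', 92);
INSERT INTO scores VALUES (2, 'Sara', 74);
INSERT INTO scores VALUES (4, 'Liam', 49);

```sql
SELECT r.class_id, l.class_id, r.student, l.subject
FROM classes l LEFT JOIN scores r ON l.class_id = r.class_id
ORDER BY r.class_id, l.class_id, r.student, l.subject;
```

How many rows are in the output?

LEFT JOIN keeps every row from `classes`; unmatched rows get NULL for `scores`'s columns.
Matching on l.class_id = r.class_id.
- l (class_id=6) pairs with 1 row(s) of r.
- l (class_id=5) has no partner → padded with NULL.
- l (class_id=7) has no partner → padded with NULL.
- l (class_id=8) has no partner → padded with NULL.
- l (class_id=2) pairs with 2 row(s) of r.
- l (class_id=6) pairs with 1 row(s) of r.
- l (class_id=6) pairs with 1 row(s) of r.
Total: 5 matched + 3 padded = 8 rows.

8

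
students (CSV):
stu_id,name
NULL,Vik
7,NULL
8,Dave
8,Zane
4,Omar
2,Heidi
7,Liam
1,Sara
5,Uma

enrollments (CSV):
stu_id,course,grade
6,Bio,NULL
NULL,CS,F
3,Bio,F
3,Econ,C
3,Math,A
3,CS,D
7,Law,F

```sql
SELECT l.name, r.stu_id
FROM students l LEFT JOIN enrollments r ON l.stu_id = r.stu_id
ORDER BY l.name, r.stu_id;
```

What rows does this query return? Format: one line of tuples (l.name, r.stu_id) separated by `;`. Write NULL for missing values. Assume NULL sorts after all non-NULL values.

(Dave, NULL); (Heidi, NULL); (Liam, 7); (Omar, NULL); (Sara, NULL); (Uma, NULL); (Vik, NULL); (Zane, NULL); (NULL, 7)

LEFT JOIN keeps every row from `students`; unmatched rows get NULL for `enrollments`'s columns.
Matching on l.stu_id = r.stu_id. A NULL in a compared column never satisfies the condition.
- l (stu_id=NULL) has no partner → padded with NULL.
- l (stu_id=7) pairs with 1 row(s) of r.
- l (stu_id=8) has no partner → padded with NULL.
- l (stu_id=8) has no partner → padded with NULL.
- l (stu_id=4) has no partner → padded with NULL.
- l (stu_id=2) has no partner → padded with NULL.
- l (stu_id=7) pairs with 1 row(s) of r.
- l (stu_id=1) has no partner → padded with NULL.
- l (stu_id=5) has no partner → padded with NULL.
After projecting and ordering:
l.name | r.stu_id
Dave | NULL
Heidi | NULL
Liam | 7
Omar | NULL
Sara | NULL
Uma | NULL
Vik | NULL
Zane | NULL
NULL | 7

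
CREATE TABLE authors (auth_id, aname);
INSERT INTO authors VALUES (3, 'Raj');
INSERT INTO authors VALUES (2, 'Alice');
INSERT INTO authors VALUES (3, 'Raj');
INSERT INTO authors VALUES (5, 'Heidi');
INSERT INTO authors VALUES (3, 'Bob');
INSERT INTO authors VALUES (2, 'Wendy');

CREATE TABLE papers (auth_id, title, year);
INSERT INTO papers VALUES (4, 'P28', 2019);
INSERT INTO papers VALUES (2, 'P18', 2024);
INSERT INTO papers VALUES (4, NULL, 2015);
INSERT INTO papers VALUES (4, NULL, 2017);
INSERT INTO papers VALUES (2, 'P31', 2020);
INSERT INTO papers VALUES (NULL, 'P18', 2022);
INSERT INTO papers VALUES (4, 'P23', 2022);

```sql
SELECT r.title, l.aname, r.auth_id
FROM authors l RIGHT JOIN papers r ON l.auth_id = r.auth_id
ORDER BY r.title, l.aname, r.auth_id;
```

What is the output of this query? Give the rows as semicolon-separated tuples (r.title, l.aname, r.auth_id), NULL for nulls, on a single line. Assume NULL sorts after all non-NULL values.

(P18, Alice, 2); (P18, Wendy, 2); (P18, NULL, NULL); (P23, NULL, 4); (P28, NULL, 4); (P31, Alice, 2); (P31, Wendy, 2); (NULL, NULL, 4); (NULL, NULL, 4)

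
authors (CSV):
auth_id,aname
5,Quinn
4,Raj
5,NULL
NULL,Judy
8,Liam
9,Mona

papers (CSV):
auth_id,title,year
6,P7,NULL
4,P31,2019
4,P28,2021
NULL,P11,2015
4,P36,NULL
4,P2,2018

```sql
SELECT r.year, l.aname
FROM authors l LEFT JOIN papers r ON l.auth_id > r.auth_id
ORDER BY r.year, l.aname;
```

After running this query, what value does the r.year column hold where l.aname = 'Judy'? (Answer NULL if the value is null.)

NULL

LEFT JOIN keeps every row from `authors`; unmatched rows get NULL for `papers`'s columns.
Matching on l.auth_id > r.auth_id. A NULL in a compared column never satisfies the condition.
- auth_id=5: 4 matching r row(s), so 4 row(s) emitted.
- auth_id=4: no r row matches, row kept with r columns NULL.
- auth_id=5: 4 matching r row(s), so 4 row(s) emitted.
- auth_id=NULL: no r row matches, row kept with r columns NULL.
- auth_id=8: 5 matching r row(s), so 5 row(s) emitted.
- auth_id=9: 5 matching r row(s), so 5 row(s) emitted.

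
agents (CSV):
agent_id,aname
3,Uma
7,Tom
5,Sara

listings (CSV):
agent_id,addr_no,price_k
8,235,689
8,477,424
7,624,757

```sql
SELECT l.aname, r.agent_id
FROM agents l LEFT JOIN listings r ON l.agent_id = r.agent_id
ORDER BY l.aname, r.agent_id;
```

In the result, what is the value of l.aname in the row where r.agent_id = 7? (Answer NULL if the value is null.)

LEFT JOIN keeps every row from `agents`; unmatched rows get NULL for `listings`'s columns.
Matching on l.agent_id = r.agent_id.
- l (agent_id=3) has no partner → padded with NULL.
- l (agent_id=7) pairs with 1 row(s) of r.
- l (agent_id=5) has no partner → padded with NULL.

Tom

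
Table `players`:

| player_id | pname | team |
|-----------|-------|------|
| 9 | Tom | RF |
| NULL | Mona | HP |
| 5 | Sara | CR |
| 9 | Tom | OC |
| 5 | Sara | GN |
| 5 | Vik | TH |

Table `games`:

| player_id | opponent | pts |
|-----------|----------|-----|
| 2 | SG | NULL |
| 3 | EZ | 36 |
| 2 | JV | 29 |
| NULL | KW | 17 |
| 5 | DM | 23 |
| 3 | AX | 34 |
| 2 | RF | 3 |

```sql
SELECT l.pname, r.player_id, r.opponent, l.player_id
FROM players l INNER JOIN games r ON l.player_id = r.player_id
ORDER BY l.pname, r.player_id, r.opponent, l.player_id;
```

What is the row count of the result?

INNER JOIN keeps only pairs where the ON condition holds.
Matching on l.player_id = r.player_id. A NULL in a compared column never satisfies the condition.
- l[0] player_id=9 → no match; dropped.
- l[1] player_id=NULL → no match; dropped.
- l[2] player_id=5 → 1 match(es) in r → 1 row(s).
- l[3] player_id=9 → no match; dropped.
- l[4] player_id=5 → 1 match(es) in r → 1 row(s).
- l[5] player_id=5 → 1 match(es) in r → 1 row(s).
Total: 3 rows.

3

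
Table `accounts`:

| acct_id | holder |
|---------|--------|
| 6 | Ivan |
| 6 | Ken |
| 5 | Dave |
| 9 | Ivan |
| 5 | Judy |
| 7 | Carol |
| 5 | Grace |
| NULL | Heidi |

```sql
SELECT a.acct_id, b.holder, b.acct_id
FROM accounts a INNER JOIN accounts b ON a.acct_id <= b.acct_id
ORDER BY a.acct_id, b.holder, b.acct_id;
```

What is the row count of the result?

32

INNER JOIN keeps only pairs where the ON condition holds.
Matching on a.acct_id <= b.acct_id. A NULL in a compared column never satisfies the condition.
- a (acct_id=6) pairs with 4 row(s) of b.
- a (acct_id=6) pairs with 4 row(s) of b.
- a (acct_id=5) pairs with 7 row(s) of b.
- a (acct_id=9) pairs with 1 row(s) of b.
- a (acct_id=5) pairs with 7 row(s) of b.
- a (acct_id=7) pairs with 2 row(s) of b.
- a (acct_id=5) pairs with 7 row(s) of b.
- a (acct_id=NULL) has no partner → excluded.
Total: 32 rows.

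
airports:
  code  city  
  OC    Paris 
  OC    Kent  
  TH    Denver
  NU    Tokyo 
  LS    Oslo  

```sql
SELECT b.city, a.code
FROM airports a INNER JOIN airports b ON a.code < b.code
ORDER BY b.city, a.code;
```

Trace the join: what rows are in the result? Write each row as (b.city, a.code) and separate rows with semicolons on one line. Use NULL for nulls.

(Denver, LS); (Denver, NU); (Denver, OC); (Denver, OC); (Kent, LS); (Kent, NU); (Paris, LS); (Paris, NU); (Tokyo, LS)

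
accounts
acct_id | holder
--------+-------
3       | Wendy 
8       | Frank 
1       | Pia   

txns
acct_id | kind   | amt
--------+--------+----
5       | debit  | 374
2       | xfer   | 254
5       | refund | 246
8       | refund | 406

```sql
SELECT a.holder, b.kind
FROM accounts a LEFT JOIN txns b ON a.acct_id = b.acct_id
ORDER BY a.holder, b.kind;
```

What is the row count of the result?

3

LEFT JOIN keeps every row from `accounts`; unmatched rows get NULL for `txns`'s columns.
Matching on a.acct_id = b.acct_id.
- a[0] acct_id=3 → no match; kept with NULLs on the b side.
- a[1] acct_id=8 → 1 match(es) in b → 1 row(s).
- a[2] acct_id=1 → no match; kept with NULLs on the b side.
Total: 1 matched + 2 padded = 3 rows.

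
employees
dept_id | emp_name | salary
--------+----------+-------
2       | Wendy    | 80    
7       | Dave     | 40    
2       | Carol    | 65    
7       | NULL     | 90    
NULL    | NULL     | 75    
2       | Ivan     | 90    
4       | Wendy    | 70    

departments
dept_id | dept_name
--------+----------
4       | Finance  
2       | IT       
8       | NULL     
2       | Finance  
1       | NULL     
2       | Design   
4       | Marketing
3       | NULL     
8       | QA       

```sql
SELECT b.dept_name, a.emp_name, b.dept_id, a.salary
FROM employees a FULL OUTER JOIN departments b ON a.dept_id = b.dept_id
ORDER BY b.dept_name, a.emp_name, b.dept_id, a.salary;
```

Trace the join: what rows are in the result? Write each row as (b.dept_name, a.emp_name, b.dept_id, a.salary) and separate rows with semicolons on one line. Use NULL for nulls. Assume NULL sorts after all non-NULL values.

(Design, Carol, 2, 65); (Design, Ivan, 2, 90); (Design, Wendy, 2, 80); (Finance, Carol, 2, 65); (Finance, Ivan, 2, 90); (Finance, Wendy, 2, 80); (Finance, Wendy, 4, 70); (IT, Carol, 2, 65); (IT, Ivan, 2, 90); (IT, Wendy, 2, 80); (Marketing, Wendy, 4, 70); (QA, NULL, 8, NULL); (NULL, Dave, NULL, 40); (NULL, NULL, 1, NULL); (NULL, NULL, 3, NULL); (NULL, NULL, 8, NULL); (NULL, NULL, NULL, 75); (NULL, NULL, NULL, 90)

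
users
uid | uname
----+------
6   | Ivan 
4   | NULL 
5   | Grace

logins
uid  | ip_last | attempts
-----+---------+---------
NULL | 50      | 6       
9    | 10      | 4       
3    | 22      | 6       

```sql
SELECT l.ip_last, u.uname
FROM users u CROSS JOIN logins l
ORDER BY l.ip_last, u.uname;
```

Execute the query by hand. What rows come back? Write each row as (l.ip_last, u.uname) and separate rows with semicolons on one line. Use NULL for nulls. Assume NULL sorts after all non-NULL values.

CROSS JOIN pairs every row of `users` with every row of `logins`: 3 × 3 = 9 rows.

(10, Grace); (10, Ivan); (10, NULL); (22, Grace); (22, Ivan); (22, NULL); (50, Grace); (50, Ivan); (50, NULL)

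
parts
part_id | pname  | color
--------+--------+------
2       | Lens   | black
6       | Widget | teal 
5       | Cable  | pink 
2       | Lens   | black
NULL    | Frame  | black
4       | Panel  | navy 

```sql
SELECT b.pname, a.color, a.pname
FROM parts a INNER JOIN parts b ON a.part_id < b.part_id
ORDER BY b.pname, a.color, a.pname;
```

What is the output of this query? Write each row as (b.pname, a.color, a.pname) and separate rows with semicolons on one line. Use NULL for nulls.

(Cable, black, Lens); (Cable, black, Lens); (Cable, navy, Panel); (Panel, black, Lens); (Panel, black, Lens); (Widget, black, Lens); (Widget, black, Lens); (Widget, navy, Panel); (Widget, pink, Cable)

INNER JOIN keeps only pairs where the ON condition holds.
Matching on a.part_id < b.part_id. A NULL in a compared column never satisfies the condition.
- a row (part_id=2): matches 3 b row(s) → 3 output row(s).
- a row (part_id=6): no match → dropped.
- a row (part_id=5): matches 1 b row(s) → 1 output row(s).
- a row (part_id=2): matches 3 b row(s) → 3 output row(s).
- a row (part_id=NULL): no match → dropped.
- a row (part_id=4): matches 2 b row(s) → 2 output row(s).
After projecting and ordering:
b.pname | a.color | a.pname
Cable | black | Lens
Cable | black | Lens
Cable | navy | Panel
Panel | black | Lens
Panel | black | Lens
Widget | black | Lens
Widget | black | Lens
Widget | navy | Panel
Widget | pink | Cable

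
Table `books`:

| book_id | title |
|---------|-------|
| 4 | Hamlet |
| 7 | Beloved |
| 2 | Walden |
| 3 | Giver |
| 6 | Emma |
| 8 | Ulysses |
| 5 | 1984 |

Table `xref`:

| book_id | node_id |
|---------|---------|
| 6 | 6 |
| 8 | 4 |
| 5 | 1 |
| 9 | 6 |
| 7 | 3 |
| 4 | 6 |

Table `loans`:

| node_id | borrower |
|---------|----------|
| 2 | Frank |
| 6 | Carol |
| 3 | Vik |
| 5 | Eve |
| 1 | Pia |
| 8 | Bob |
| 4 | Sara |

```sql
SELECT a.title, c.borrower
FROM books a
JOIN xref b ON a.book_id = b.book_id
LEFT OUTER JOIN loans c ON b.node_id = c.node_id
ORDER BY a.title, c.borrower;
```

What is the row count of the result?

5

Step 1 — a INNER JOIN b on book_id → 5 row(s).
Then LEFT JOIN `loans c` on node_id: each of those 5 rows is kept; rows whose b.node_id has no match in c get NULL for c's columns.
Result: 5 row(s).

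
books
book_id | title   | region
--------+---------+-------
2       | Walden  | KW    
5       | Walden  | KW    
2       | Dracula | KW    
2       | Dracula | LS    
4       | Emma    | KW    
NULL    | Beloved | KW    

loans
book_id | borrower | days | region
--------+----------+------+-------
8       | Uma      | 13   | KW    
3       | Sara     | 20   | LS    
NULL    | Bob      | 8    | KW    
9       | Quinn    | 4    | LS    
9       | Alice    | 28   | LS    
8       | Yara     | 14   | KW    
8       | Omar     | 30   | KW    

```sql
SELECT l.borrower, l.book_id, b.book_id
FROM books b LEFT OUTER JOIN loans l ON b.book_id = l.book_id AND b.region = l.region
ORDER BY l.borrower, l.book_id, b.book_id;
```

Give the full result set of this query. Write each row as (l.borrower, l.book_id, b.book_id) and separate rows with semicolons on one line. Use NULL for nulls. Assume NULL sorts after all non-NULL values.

LEFT JOIN keeps every row from `books`; unmatched rows get NULL for `loans`'s columns.
Matching on b.book_id = l.book_id AND b.region = l.region. A NULL in a compared column never satisfies the condition.
- book_id=2, region=KW: no l row matches, row kept with l columns NULL.
- book_id=5, region=KW: no l row matches, row kept with l columns NULL.
- book_id=2, region=KW: no l row matches, row kept with l columns NULL.
- book_id=2, region=LS: no l row matches, row kept with l columns NULL.
- book_id=4, region=KW: no l row matches, row kept with l columns NULL.
- book_id=NULL, region=KW: no l row matches, row kept with l columns NULL.
After projecting and ordering:
l.borrower | l.book_id | b.book_id
NULL | NULL | 2
NULL | NULL | 2
NULL | NULL | 2
NULL | NULL | 4
NULL | NULL | 5
NULL | NULL | NULL

(NULL, NULL, 2); (NULL, NULL, 2); (NULL, NULL, 2); (NULL, NULL, 4); (NULL, NULL, 5); (NULL, NULL, NULL)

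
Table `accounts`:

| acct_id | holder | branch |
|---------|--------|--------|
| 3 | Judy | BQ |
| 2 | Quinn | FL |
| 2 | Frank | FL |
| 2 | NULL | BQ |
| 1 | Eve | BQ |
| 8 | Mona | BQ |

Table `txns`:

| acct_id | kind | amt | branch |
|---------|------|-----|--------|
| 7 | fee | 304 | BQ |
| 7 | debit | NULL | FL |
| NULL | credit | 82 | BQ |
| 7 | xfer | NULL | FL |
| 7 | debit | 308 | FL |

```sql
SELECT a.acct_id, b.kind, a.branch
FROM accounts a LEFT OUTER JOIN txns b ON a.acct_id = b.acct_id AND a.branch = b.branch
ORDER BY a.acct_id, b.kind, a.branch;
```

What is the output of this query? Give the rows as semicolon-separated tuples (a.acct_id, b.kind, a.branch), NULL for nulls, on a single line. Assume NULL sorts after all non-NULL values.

LEFT JOIN keeps every row from `accounts`; unmatched rows get NULL for `txns`'s columns.
Matching on a.acct_id = b.acct_id AND a.branch = b.branch. A NULL in a compared column never satisfies the condition.
Matched pairs: 0; unmatched a rows kept: 6.

(1, NULL, BQ); (2, NULL, BQ); (2, NULL, FL); (2, NULL, FL); (3, NULL, BQ); (8, NULL, BQ)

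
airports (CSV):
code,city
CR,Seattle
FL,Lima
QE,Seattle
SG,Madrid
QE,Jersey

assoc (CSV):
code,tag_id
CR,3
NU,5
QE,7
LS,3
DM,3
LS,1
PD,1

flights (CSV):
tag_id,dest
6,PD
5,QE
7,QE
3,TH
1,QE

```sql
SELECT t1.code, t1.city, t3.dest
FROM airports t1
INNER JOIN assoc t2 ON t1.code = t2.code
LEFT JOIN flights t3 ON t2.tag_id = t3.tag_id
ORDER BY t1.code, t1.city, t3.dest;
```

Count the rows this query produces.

3

Joins associate left-to-right: airports INNER JOIN assoc on code gives 3 intermediate row(s).
Then LEFT JOIN `flights t3` on tag_id: each of those 3 rows is kept; rows whose t2.tag_id has no match in t3 get NULL for t3's columns.
Result: 3 row(s).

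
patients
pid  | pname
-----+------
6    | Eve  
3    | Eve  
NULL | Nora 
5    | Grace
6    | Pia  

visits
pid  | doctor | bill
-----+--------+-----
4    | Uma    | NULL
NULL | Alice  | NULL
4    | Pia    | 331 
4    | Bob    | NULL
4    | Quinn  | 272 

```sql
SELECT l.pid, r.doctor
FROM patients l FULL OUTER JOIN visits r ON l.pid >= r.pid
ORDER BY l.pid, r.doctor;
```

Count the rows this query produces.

15

FULL OUTER JOIN keeps every row from both sides; unmatched rows get NULL for the other side's columns.
Matching on l.pid >= r.pid. A NULL in a compared column never satisfies the condition.
- l[0] pid=6 → 4 match(es) in r → 4 row(s).
- l[1] pid=3 → no match; kept with NULLs on the r side.
- l[2] pid=NULL → no match; kept with NULLs on the r side.
- l[3] pid=5 → 4 match(es) in r → 4 row(s).
- l[4] pid=6 → 4 match(es) in r → 4 row(s).
- plus 1 unmatched r row(s), each kept with NULL l columns.
Total: 12 matched + 3 padded = 15 rows.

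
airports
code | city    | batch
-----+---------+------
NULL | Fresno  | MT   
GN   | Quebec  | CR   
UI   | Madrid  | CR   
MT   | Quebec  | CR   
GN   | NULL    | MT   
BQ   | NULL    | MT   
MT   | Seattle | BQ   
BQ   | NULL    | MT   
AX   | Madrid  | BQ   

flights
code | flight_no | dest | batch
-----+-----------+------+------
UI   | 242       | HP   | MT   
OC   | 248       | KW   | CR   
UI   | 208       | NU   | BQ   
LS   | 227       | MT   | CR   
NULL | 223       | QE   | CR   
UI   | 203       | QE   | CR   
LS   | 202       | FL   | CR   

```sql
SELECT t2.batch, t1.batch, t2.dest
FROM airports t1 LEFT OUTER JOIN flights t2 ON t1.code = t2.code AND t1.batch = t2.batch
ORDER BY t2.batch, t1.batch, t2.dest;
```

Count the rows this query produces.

9

LEFT JOIN keeps every row from `airports`; unmatched rows get NULL for `flights`'s columns.
Matching on t1.code = t2.code AND t1.batch = t2.batch. A NULL in a compared column never satisfies the condition.
- t1 (code=NULL, batch=MT) has no partner → padded with NULL.
- t1 (code=GN, batch=CR) has no partner → padded with NULL.
- t1 (code=UI, batch=CR) pairs with 1 row(s) of t2.
- t1 (code=MT, batch=CR) has no partner → padded with NULL.
- t1 (code=GN, batch=MT) has no partner → padded with NULL.
- t1 (code=BQ, batch=MT) has no partner → padded with NULL.
- t1 (code=MT, batch=BQ) has no partner → padded with NULL.
- t1 (code=BQ, batch=MT) has no partner → padded with NULL.
- t1 (code=AX, batch=BQ) has no partner → padded with NULL.
Total: 1 matched + 8 padded = 9 rows.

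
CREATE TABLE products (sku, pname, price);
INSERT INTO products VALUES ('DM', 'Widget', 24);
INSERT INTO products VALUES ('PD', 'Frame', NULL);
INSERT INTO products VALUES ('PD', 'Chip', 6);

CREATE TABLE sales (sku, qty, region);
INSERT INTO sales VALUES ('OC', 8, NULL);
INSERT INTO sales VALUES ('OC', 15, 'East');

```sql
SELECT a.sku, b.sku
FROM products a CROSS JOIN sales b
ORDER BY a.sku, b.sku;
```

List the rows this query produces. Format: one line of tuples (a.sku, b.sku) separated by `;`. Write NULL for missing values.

(DM, OC); (DM, OC); (PD, OC); (PD, OC); (PD, OC); (PD, OC)

CROSS JOIN pairs every row of `products` with every row of `sales`: 3 × 2 = 6 rows.
After projecting and ordering:
a.sku | b.sku
DM | OC
DM | OC
PD | OC
PD | OC
PD | OC
PD | OC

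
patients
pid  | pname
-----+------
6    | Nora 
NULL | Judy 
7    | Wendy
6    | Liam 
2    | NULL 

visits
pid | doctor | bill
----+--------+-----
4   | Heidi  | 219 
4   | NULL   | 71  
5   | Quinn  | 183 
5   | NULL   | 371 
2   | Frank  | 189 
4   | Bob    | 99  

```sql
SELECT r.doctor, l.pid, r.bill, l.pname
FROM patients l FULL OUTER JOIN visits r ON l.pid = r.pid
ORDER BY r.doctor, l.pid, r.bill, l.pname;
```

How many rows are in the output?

10

FULL OUTER JOIN keeps every row from both sides; unmatched rows get NULL for the other side's columns.
Matching on l.pid = r.pid. A NULL in a compared column never satisfies the condition.
- l (pid=6) has no partner → padded with NULL.
- l (pid=NULL) has no partner → padded with NULL.
- l (pid=7) has no partner → padded with NULL.
- l (pid=6) has no partner → padded with NULL.
- l (pid=2) pairs with 1 row(s) of r.
- 5 r row(s) had no l match → kept, l columns NULL.
Total: 1 matched + 9 padded = 10 rows.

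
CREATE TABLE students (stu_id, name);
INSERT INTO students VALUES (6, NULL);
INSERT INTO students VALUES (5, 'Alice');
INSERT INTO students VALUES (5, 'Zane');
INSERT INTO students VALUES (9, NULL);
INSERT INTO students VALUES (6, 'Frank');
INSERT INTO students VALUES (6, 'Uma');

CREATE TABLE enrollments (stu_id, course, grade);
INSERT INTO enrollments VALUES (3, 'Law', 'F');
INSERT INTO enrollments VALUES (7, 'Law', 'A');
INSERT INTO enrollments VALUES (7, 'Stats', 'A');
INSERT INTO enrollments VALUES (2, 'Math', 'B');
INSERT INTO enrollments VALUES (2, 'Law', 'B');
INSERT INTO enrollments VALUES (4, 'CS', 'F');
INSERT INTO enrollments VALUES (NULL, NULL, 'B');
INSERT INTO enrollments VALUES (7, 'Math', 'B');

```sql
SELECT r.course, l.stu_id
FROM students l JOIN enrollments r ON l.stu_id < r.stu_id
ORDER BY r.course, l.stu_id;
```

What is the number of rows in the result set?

15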